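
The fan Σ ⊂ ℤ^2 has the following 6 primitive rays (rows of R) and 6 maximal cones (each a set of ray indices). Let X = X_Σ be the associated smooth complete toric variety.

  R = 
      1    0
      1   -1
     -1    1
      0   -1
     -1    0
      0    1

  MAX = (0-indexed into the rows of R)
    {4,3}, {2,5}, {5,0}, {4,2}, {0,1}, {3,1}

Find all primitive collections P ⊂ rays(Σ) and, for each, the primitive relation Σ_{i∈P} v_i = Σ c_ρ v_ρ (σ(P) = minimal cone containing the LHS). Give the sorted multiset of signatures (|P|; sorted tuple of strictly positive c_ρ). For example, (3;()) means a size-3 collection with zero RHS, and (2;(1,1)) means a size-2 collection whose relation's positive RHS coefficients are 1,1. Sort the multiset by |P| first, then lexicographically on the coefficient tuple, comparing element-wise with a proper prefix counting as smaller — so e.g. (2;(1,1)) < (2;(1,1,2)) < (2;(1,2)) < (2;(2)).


9 minimal non-faces of Δ(Σ) (on 6 rays):

  P = {0,4}:  v_{0} + v_{4} = 0  ⇒ sig = (2;())
  P = {1,2}:  v_{1} + v_{2} = 0  ⇒ sig = (2;())
  P = {3,5}:  v_{3} + v_{5} = 0  ⇒ sig = (2;())
  P = {0,2}:  v_{0} + v_{2} = v_{5}  ⇒ sig = (2;(1))
  P = {0,3}:  v_{0} + v_{3} = v_{1}  ⇒ sig = (2;(1))
  P = {1,4}:  v_{1} + v_{4} = v_{3}  ⇒ sig = (2;(1))
  P = {1,5}:  v_{1} + v_{5} = v_{0}  ⇒ sig = (2;(1))
  P = {2,3}:  v_{2} + v_{3} = v_{4}  ⇒ sig = (2;(1))
  P = {4,5}:  v_{4} + v_{5} = v_{2}  ⇒ sig = (2;(1))

Signatures (|P|; sorted positive RHS coefficients), sorted:
{ (2;()) ×3,  (2;(1)) ×6 }


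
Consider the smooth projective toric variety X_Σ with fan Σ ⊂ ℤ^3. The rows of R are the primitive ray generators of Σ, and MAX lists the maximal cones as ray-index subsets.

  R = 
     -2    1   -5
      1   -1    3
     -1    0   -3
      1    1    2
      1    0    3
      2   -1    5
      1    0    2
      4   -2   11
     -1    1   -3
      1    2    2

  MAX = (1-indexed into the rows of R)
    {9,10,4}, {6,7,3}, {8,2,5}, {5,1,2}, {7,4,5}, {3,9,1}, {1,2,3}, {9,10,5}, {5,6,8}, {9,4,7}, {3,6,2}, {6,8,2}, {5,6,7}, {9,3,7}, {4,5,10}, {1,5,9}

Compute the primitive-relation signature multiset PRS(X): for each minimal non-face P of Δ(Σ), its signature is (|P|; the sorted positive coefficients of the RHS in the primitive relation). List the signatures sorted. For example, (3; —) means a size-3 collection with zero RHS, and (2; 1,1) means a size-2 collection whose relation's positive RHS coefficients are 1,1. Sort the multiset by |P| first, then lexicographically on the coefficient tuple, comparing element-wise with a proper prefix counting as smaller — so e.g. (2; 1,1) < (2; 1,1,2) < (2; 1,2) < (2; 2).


Minimal non-faces — 24 found among 10 rays, 16 max cones:

  P = {1,6}:  v_{1} + v_{6} = 0 ; sig = (2; —)
  P = {2,9}:  v_{2} + v_{9} = 0 ; sig = (2; —)
  P = {3,5}:  v_{3} + v_{5} = 0 ; sig = (2; —)
  P = {1,7}:  v_{1} + v_{7} = v_{9} ; sig = (2; 1)
  P = {2,7}:  v_{2} + v_{7} = v_{6} ; sig = (2; 1)
  P = {6,9}:  v_{6} + v_{9} = v_{7} ; sig = (2; 1)
  P = {1,8}:  v_{1} + v_{8} = v_{2} + v_{5} ; sig = (2; 1,1)
  P = {2,4}:  v_{2} + v_{4} = v_{5} + v_{7} ; sig = (2; 1,1)
  P = {2,10}:  v_{2} + v_{10} = v_{4} + v_{5} ; sig = (2; 1,1)
  P = {3,4}:  v_{3} + v_{4} = v_{7} + v_{9} ; sig = (2; 1,1)
  P = {3,8}:  v_{3} + v_{8} = v_{2} + v_{6} ; sig = (2; 1,1)
  P = {3,10}:  v_{3} + v_{10} = v_{4} + v_{9} ; sig = (2; 1,1)
  P = {8,9}:  v_{8} + v_{9} = v_{5} + v_{6} ; sig = (2; 1,1)
  P = {6,10}:  v_{6} + v_{10} = v_{4} + v_{5} + v_{7} ; sig = (2; 1,1,1)
  P = {4,8}:  v_{4} + v_{8} = 2·v_{5} + v_{6} + v_{7} ; sig = (2; 1,1,2)
  P = {1,4}:  v_{1} + v_{4} = v_{5} + 2·v_{9} ; sig = (2; 1,2)
  P = {4,6}:  v_{4} + v_{6} = v_{5} + 2·v_{7} ; sig = (2; 1,2)
  P = {7,8}:  v_{7} + v_{8} = v_{5} + 2·v_{6} ; sig = (2; 1,2)
  P = {7,10}:  v_{7} + v_{10} = 2·v_{4} ; sig = (2; 2)
  P = {1,10}:  v_{1} + v_{10} = 2·v_{5} + 3·v_{9} ; sig = (2; 2,3)
  P = {8,10}:  v_{8} + v_{10} = 3·v_{5} + 2·v_{7} ; sig = (2; 2,3)
  P = {2,5,6}:  v_{2} + v_{5} + v_{6} = v_{8} ; sig = (3; 1)
  P = {4,5,9}:  v_{4} + v_{5} + v_{9} = v_{10} ; sig = (3; 1)
  P = {5,7,9}:  v_{5} + v_{7} + v_{9} = v_{4} ; sig = (3; 1)

Signatures (|P|; sorted positive RHS coefficients), sorted:
    |P|=2: 21 collections, coeffs (), (), (), (1), (1), (1), (1,1), (1,1), (1,1), (1,1), (1,1), (1,1), (1,1), (1,1,1), (1,1,2), (1,2), (1,2), (1,2), (2), (2,3), (2,3)
    |P|=3: 3 collections, coeffs (1), (1), (1)


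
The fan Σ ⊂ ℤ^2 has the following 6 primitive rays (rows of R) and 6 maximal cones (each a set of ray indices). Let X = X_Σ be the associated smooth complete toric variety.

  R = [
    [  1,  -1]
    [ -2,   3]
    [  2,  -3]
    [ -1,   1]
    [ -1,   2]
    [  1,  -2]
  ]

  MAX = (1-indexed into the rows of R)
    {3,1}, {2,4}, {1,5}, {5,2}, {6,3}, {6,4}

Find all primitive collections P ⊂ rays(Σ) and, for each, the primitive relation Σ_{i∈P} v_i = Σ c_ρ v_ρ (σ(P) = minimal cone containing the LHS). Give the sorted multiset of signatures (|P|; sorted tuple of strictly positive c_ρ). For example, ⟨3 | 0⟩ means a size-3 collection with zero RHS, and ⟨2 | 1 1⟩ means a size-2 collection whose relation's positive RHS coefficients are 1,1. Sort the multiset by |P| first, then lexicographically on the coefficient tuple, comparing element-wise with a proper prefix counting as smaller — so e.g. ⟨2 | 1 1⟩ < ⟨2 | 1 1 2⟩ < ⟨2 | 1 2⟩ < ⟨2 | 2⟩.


Σ has 9 primitive collections:

  P={1,4}:  v_{1} + v_{4} = 0  so sig = ⟨2 | 0⟩
  P={2,3}:  v_{2} + v_{3} = 0  so sig = ⟨2 | 0⟩
  P={5,6}:  v_{5} + v_{6} = 0  so sig = ⟨2 | 0⟩
  P={1,2}:  v_{1} + v_{2} = v_{5}  so sig = ⟨2 | 1⟩
  P={1,6}:  v_{1} + v_{6} = v_{3}  so sig = ⟨2 | 1⟩
  P={2,6}:  v_{2} + v_{6} = v_{4}  so sig = ⟨2 | 1⟩
  P={3,4}:  v_{3} + v_{4} = v_{6}  so sig = ⟨2 | 1⟩
  P={3,5}:  v_{3} + v_{5} = v_{1}  so sig = ⟨2 | 1⟩
  P={4,5}:  v_{4} + v_{5} = v_{2}  so sig = ⟨2 | 1⟩

Signatures (|P|; sorted positive RHS coefficients), sorted:
{ ⟨2 | 0⟩ ×3,  ⟨2 | 1⟩ ×6 }


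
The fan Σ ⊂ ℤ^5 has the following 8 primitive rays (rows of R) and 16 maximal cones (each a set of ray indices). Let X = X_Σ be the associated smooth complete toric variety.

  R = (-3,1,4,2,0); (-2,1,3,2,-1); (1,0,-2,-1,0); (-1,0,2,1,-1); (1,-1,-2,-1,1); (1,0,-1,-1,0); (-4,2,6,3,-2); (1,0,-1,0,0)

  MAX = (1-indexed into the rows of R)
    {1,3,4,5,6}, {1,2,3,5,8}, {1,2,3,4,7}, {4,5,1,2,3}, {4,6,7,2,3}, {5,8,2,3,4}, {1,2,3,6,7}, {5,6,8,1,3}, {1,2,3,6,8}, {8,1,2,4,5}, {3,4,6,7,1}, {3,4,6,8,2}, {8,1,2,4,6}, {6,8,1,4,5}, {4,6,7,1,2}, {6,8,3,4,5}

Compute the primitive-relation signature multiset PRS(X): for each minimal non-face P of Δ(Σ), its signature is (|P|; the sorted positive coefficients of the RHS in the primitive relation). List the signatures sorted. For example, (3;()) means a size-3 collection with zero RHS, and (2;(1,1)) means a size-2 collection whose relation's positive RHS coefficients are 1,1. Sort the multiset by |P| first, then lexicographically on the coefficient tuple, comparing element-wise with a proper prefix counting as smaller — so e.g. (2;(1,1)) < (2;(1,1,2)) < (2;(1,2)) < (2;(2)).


Minimal non-faces — 5 found among 8 rays, 16 max cones:

  • {5,7}:  v_{5} + v_{7} = v_{1} + v_{3} + v_{4}  →  sig = (2;(1,1,1))
  • {7,8}:  v_{7} + v_{8} = 2·v_{2} + v_{6}  →  sig = (2;(1,2))
  • {2,5,6}:  v_{2} + v_{5} + v_{6} = 0  →  sig = (3;())
  • {1,3,4,8}:  v_{1} + v_{3} + v_{4} + v_{8} = v_{2}  →  sig = (4;(1))
  • {1,2,3,4,6}:  v_{1} + v_{2} + v_{3} + v_{4} + v_{6} = v_{7}  →  sig = (5;(1))

Signatures (|P|; sorted positive RHS coefficients), sorted:
{ (2;(1,1,1)),  (2;(1,2)),  (3;()),  (4;(1)),  (5;(1)) }


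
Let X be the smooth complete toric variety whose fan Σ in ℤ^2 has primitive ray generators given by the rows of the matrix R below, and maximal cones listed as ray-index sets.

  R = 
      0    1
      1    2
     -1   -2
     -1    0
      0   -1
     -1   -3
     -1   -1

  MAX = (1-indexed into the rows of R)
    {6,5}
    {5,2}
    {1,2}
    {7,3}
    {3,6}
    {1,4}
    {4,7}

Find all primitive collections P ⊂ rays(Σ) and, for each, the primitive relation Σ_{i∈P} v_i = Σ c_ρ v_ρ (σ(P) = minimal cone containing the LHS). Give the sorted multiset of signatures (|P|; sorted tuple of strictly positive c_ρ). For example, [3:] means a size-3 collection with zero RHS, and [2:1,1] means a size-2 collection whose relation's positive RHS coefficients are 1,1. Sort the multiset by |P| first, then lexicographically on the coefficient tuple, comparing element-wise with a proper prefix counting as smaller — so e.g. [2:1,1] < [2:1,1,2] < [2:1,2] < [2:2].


The 14 primitive collections of Σ (r=7, n=2):

  • {1,5}:  v_{1} + v_{5} = 0  ⇒ sig = [2:]
  • {2,3}:  v_{2} + v_{3} = 0  ⇒ sig = [2:]
  • {1,3}:  v_{1} + v_{3} = v_{7}  ⇒ sig = [2:1]
  • {1,6}:  v_{1} + v_{6} = v_{3}  ⇒ sig = [2:1]
  • {1,7}:  v_{1} + v_{7} = v_{4}  ⇒ sig = [2:1]
  • {2,6}:  v_{2} + v_{6} = v_{5}  ⇒ sig = [2:1]
  • {2,7}:  v_{2} + v_{7} = v_{1}  ⇒ sig = [2:1]
  • {3,5}:  v_{3} + v_{5} = v_{6}  ⇒ sig = [2:1]
  • {4,5}:  v_{4} + v_{5} = v_{7}  ⇒ sig = [2:1]
  • {5,7}:  v_{5} + v_{7} = v_{3}  ⇒ sig = [2:1]
  • {4,6}:  v_{4} + v_{6} = v_{3} + v_{7}  ⇒ sig = [2:1,1]
  • {2,4}:  v_{2} + v_{4} = 2·v_{1}  ⇒ sig = [2:2]
  • {3,4}:  v_{3} + v_{4} = 2·v_{7}  ⇒ sig = [2:2]
  • {6,7}:  v_{6} + v_{7} = 2·v_{3}  ⇒ sig = [2:2]

Signatures (|P|; sorted positive RHS coefficients), sorted:
    |P|=2: 14 collections, coeffs (), (), (1), (1), (1), (1), (1), (1), (1), (1), (1,1), (2), (2), (2)


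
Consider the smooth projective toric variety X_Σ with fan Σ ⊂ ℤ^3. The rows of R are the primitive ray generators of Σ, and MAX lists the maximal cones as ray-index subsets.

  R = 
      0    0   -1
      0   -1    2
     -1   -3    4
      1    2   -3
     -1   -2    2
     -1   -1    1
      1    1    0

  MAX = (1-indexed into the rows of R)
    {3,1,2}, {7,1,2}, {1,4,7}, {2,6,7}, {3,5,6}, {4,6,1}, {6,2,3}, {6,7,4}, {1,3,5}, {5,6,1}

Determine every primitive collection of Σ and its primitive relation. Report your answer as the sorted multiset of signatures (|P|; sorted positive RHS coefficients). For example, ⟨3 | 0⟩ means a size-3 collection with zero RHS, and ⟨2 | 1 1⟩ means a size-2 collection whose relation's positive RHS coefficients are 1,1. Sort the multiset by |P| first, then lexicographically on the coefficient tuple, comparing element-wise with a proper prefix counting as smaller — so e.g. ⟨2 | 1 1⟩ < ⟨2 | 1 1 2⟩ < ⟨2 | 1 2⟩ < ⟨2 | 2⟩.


The 9 primitive collections of Σ (r=7, n=3):

  {2,5}:  v_{2} + v_{5} = v_{3}  ⟹  sig = ⟨2 | 1⟩
  {4,5}:  v_{4} + v_{5} = v_{1}  ⟹  sig = ⟨2 | 1⟩
  {5,7}:  v_{5} + v_{7} = v_{2}  ⟹  sig = ⟨2 | 1⟩
  {2,4}:  v_{2} + v_{4} = v_{1} + v_{7}  ⟹  sig = ⟨2 | 1 1⟩
  {3,4}:  v_{3} + v_{4} = v_{1} + v_{2}  ⟹  sig = ⟨2 | 1 1⟩
  {3,7}:  v_{3} + v_{7} = 2·v_{2}  ⟹  sig = ⟨2 | 2⟩
  {1,6,7}:  v_{1} + v_{6} + v_{7} = 0  ⟹  sig = ⟨3 | 0⟩
  {1,2,6}:  v_{1} + v_{2} + v_{6} = v_{5}  ⟹  sig = ⟨3 | 1⟩
  {1,3,6}:  v_{1} + v_{3} + v_{6} = 2·v_{5}  ⟹  sig = ⟨3 | 2⟩

Sorted signature multiset PRS(X):
[⟨2 | 1⟩, ⟨2 | 1⟩, ⟨2 | 1⟩, ⟨2 | 1 1⟩, ⟨2 | 1 1⟩, ⟨2 | 2⟩, ⟨3 | 0⟩, ⟨3 | 1⟩, ⟨3 | 2⟩]


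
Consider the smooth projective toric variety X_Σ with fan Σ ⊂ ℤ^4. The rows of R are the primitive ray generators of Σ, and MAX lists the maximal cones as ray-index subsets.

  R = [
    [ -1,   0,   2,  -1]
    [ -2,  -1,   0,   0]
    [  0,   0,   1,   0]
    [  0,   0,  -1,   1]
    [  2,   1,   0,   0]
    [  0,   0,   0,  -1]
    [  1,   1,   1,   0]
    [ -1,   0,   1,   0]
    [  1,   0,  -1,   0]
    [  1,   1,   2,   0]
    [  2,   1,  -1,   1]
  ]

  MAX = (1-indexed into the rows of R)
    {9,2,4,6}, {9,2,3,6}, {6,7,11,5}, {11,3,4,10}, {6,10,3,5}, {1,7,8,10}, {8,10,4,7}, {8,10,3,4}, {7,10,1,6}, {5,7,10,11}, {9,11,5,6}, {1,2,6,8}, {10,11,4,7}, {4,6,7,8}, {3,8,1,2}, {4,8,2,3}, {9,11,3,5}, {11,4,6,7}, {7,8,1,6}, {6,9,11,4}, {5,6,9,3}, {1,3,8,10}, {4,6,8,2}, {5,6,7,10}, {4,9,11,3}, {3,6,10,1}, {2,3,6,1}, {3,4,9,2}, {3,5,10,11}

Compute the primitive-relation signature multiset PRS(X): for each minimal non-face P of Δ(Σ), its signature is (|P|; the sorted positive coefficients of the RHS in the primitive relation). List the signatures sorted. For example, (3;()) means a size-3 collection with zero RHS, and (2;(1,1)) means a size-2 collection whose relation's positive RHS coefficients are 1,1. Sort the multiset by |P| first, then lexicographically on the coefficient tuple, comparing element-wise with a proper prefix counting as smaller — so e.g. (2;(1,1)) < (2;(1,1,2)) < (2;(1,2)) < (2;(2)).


21 minimal non-faces of Δ(Σ) (on 11 rays):

  • {2,5}:  v_{2} + v_{5} = 0 ; sig = (2;())
  • {8,9}:  v_{8} + v_{9} = 0 ; sig = (2;())
  • {1,4}:  v_{1} + v_{4} = v_{8} ; sig = (2;(1))
  • {1,11}:  v_{1} + v_{11} = v_{7} ; sig = (2;(1))
  • {2,7}:  v_{2} + v_{7} = v_{8} ; sig = (2;(1))
  • {2,11}:  v_{2} + v_{11} = v_{4} ; sig = (2;(1))
  • {3,7}:  v_{3} + v_{7} = v_{10} ; sig = (2;(1))
  • {4,5}:  v_{4} + v_{5} = v_{11} ; sig = (2;(1))
  • {5,8}:  v_{5} + v_{8} = v_{7} ; sig = (2;(1))
  • {7,9}:  v_{7} + v_{9} = v_{5} ; sig = (2;(1))
  • {1,5}:  v_{1} + v_{5} = v_{6} + v_{10} ; sig = (2;(1,1))
  • {1,9}:  v_{1} + v_{9} = v_{3} + v_{6} ; sig = (2;(1,1))
  • {2,10}:  v_{2} + v_{10} = v_{3} + v_{8} ; sig = (2;(1,1))
  • {8,11}:  v_{8} + v_{11} = v_{4} + v_{7} ; sig = (2;(1,1))
  • {9,10}:  v_{9} + v_{10} = v_{3} + v_{5} ; sig = (2;(1,1))
  • {3,4,6}:  v_{3} + v_{4} + v_{6} = 0 ; sig = (3;())
  • {3,6,8}:  v_{3} + v_{6} + v_{8} = v_{1} ; sig = (3;(1))
  • {3,6,11}:  v_{3} + v_{6} + v_{11} = v_{5} ; sig = (3;(1))
  • {4,6,10}:  v_{4} + v_{6} + v_{10} = v_{7} ; sig = (3;(1))
  • {6,8,10}:  v_{6} + v_{8} + v_{10} = v_{1} + v_{7} ; sig = (3;(1,1))
  • {6,10,11}:  v_{6} + v_{10} + v_{11} = v_{5} + v_{7} ; sig = (3;(1,1))

Sorted signature multiset PRS(X):
    |P|=2: 15 collections, coeffs (), (), (1), (1), (1), (1), (1), (1), (1), (1), (1,1), (1,1), (1,1), (1,1), (1,1)
    |P|=3: 6 collections, coeffs (), (1), (1), (1), (1,1), (1,1)


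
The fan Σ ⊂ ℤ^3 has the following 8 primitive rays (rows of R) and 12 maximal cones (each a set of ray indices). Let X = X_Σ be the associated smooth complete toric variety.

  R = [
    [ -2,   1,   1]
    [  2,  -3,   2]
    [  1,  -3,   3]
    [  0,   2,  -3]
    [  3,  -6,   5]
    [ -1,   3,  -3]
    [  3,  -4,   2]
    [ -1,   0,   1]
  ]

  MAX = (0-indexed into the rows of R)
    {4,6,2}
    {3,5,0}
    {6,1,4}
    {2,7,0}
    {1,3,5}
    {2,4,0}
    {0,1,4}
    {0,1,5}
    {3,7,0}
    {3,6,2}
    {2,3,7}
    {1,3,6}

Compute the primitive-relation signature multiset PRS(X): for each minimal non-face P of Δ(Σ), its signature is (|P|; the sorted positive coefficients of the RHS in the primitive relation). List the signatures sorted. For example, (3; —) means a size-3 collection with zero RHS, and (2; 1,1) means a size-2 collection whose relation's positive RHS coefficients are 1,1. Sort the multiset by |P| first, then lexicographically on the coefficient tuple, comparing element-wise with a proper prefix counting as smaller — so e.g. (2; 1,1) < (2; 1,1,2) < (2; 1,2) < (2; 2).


Σ has 12 primitive collections:

  {2,5}:  v_{2} + v_{5} = 0 — sig = (2; —)
  {0,6}:  v_{0} + v_{6} = v_{2} — sig = (2; 1)
  {1,2}:  v_{1} + v_{2} = v_{4} — sig = (2; 1)
  {1,7}:  v_{1} + v_{7} = v_{2} — sig = (2; 1)
  {3,4}:  v_{3} + v_{4} = v_{6} — sig = (2; 1)
  {4,5}:  v_{4} + v_{5} = v_{1} — sig = (2; 1)
  {5,6}:  v_{5} + v_{6} = v_{1} + v_{3} — sig = (2; 1,1)
  {5,7}:  v_{5} + v_{7} = v_{0} + v_{3} — sig = (2; 1,1)
  {6,7}:  v_{6} + v_{7} = 2·v_{2} + v_{3} — sig = (2; 1,2)
  {4,7}:  v_{4} + v_{7} = 2·v_{2} — sig = (2; 2)
  {0,1,3}:  v_{0} + v_{1} + v_{3} = 0 — sig = (3; —)
  {0,2,3}:  v_{0} + v_{2} + v_{3} = v_{7} — sig = (3; 1)

Sorted signature multiset PRS(X):
{ (2; —),  (2; 1) ×5,  (2; 1,1) ×2,  (2; 1,2),  (2; 2),  (3; —),  (3; 1) }


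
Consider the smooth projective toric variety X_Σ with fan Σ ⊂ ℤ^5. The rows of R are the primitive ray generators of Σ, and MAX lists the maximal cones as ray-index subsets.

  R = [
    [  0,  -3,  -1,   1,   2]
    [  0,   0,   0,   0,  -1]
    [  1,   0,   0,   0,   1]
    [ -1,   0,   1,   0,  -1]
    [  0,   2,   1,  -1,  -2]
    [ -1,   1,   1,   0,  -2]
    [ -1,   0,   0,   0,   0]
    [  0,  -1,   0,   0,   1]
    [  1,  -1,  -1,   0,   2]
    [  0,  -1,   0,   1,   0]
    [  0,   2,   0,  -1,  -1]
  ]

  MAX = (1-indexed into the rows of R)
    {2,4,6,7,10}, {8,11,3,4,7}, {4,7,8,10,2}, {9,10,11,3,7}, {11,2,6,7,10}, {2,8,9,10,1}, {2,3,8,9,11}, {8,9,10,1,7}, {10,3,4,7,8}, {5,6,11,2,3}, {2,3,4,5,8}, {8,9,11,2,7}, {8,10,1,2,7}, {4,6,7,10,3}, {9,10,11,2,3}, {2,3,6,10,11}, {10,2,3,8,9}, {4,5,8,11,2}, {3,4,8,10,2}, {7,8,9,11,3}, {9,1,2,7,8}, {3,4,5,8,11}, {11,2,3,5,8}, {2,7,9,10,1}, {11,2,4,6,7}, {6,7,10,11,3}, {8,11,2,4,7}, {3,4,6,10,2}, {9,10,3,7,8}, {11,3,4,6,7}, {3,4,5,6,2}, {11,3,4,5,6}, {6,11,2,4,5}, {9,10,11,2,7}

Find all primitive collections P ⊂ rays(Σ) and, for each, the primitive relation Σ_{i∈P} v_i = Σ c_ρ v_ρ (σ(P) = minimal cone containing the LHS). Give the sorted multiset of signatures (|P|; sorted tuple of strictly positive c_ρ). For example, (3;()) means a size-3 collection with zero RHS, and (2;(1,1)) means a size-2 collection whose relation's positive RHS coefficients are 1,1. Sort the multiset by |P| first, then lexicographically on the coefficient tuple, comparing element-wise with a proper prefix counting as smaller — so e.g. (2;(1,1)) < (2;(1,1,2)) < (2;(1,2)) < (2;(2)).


16 minimal non-faces of Δ(Σ) (on 11 rays):

  {6,9}:  v_{6} + v_{9} = 0  →  sig = (2;())
  {4,9}:  v_{4} + v_{9} = v_{8}  →  sig = (2;(1))
  {6,8}:  v_{6} + v_{8} = v_{4}  →  sig = (2;(1))
  {1,5}:  v_{1} + v_{5} = v_{2} + v_{8}  →  sig = (2;(1,1))
  {5,7}:  v_{5} + v_{7} = v_{4} + v_{11}  →  sig = (2;(1,1))
  {1,3}:  v_{1} + v_{3} = v_{8} + v_{9} + v_{10}  →  sig = (2;(1,1,1))
  {1,11}:  v_{1} + v_{11} = v_{2} + v_{7} + v_{9}  →  sig = (2;(1,1,1))
  {5,10}:  v_{5} + v_{10} = v_{2} + v_{3} + v_{6}  →  sig = (2;(1,1,1))
  {1,6}:  v_{1} + v_{6} = v_{2} + v_{7} + v_{8} + v_{10}  →  sig = (2;(1,1,1,1))
  {5,9}:  v_{5} + v_{9} = v_{2} + v_{3} + v_{8} + v_{11}  →  sig = (2;(1,1,1,1))
  {1,4}:  v_{1} + v_{4} = v_{2} + v_{7} + 2·v_{8} + v_{10}  →  sig = (2;(1,1,1,2))
  {2,3,7}:  v_{2} + v_{3} + v_{7} = 0  →  sig = (3;())
  {8,10,11}:  v_{8} + v_{10} + v_{11} = 0  →  sig = (3;())
  {4,10,11}:  v_{4} + v_{10} + v_{11} = v_{6}  →  sig = (3;(1))
  {2,3,4,11}:  v_{2} + v_{3} + v_{4} + v_{11} = v_{5}  →  sig = (4;(1))
  {2,7,8,9,10}:  v_{2} + v_{7} + v_{8} + v_{9} + v_{10} = v_{1}  →  sig = (5;(1))

Signatures (|P|; sorted positive RHS coefficients), sorted:
[(2;()), (2;(1)), (2;(1)), (2;(1,1)), (2;(1,1)), (2;(1,1,1)), (2;(1,1,1)), (2;(1,1,1)), (2;(1,1,1,1)), (2;(1,1,1,1)), (2;(1,1,1,2)), (3;()), (3;()), (3;(1)), (4;(1)), (5;(1))]


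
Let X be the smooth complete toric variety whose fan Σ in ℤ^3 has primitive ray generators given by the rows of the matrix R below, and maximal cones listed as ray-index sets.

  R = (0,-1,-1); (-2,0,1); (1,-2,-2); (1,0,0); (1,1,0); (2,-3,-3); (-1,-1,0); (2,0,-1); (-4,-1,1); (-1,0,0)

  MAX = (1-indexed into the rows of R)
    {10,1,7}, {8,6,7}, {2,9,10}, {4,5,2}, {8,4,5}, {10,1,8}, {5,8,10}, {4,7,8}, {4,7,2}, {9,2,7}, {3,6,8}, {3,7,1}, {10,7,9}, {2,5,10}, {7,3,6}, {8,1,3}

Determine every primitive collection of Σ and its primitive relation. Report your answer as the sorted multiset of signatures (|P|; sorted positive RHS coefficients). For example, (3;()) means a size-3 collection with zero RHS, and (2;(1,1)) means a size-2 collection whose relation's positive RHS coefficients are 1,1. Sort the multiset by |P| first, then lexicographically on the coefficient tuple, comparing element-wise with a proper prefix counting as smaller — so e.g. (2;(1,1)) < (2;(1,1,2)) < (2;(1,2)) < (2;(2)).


25 minimal non-faces of Δ(Σ) (on 10 rays):

  P={2,8}:  v_{2} + v_{8} = 0 — sig = (2;())
  P={4,10}:  v_{4} + v_{10} = 0 — sig = (2;())
  P={5,7}:  v_{5} + v_{7} = 0 — sig = (2;())
  P={1,2}:  v_{1} + v_{2} = v_{7} + v_{10} — sig = (2;(1,1))
  P={1,4}:  v_{1} + v_{4} = v_{7} + v_{8} — sig = (2;(1,1))
  P={1,5}:  v_{1} + v_{5} = v_{8} + v_{10} — sig = (2;(1,1))
  P={2,3}:  v_{2} + v_{3} = v_{1} + v_{7} — sig = (2;(1,1))
  P={2,6}:  v_{2} + v_{6} = v_{3} + v_{7} — sig = (2;(1,1))
  P={3,5}:  v_{3} + v_{5} = v_{1} + v_{8} — sig = (2;(1,1))
  P={4,9}:  v_{4} + v_{9} = v_{2} + v_{7} — sig = (2;(1,1))
  P={5,6}:  v_{5} + v_{6} = v_{3} + v_{8} — sig = (2;(1,1))
  P={5,9}:  v_{5} + v_{9} = v_{2} + v_{10} — sig = (2;(1,1))
  P={6,10}:  v_{6} + v_{10} = v_{1} + v_{3} — sig = (2;(1,1))
  P={8,9}:  v_{8} + v_{9} = v_{7} + v_{10} — sig = (2;(1,1))
  P={3,9}:  v_{3} + v_{9} = v_{1} + 2·v_{7} + v_{10} — sig = (2;(1,1,2))
  P={1,6}:  v_{1} + v_{6} = 2·v_{3} — sig = (2;(2))
  P={3,10}:  v_{3} + v_{10} = 2·v_{1} — sig = (2;(2))
  P={1,9}:  v_{1} + v_{9} = 2·v_{7} + 2·v_{10} — sig = (2;(2,2))
  P={3,4}:  v_{3} + v_{4} = 2·v_{7} + 2·v_{8} — sig = (2;(2,2))
  P={6,9}:  v_{6} + v_{9} = 2·v_{1} + 2·v_{7} — sig = (2;(2,2))
  P={4,6}:  v_{4} + v_{6} = 3·v_{7} + 3·v_{8} — sig = (2;(3,3))
  P={1,7,8}:  v_{1} + v_{7} + v_{8} = v_{3} — sig = (3;(1))
  P={2,7,10}:  v_{2} + v_{7} + v_{10} = v_{9} — sig = (3;(1))
  P={3,7,8}:  v_{3} + v_{7} + v_{8} = v_{6} — sig = (3;(1))
  P={7,8,10}:  v_{7} + v_{8} + v_{10} = v_{1} — sig = (3;(1))

Signatures (|P|; sorted positive RHS coefficients), sorted:
    |P|=2: 21 collections, coeffs (), (), (), (1,1), (1,1), (1,1), (1,1), (1,1), (1,1), (1,1), (1,1), (1,1), (1,1), (1,1), (1,1,2), (2), (2), (2,2), (2,2), (2,2), (3,3)
    |P|=3: 4 collections, coeffs (1), (1), (1), (1)


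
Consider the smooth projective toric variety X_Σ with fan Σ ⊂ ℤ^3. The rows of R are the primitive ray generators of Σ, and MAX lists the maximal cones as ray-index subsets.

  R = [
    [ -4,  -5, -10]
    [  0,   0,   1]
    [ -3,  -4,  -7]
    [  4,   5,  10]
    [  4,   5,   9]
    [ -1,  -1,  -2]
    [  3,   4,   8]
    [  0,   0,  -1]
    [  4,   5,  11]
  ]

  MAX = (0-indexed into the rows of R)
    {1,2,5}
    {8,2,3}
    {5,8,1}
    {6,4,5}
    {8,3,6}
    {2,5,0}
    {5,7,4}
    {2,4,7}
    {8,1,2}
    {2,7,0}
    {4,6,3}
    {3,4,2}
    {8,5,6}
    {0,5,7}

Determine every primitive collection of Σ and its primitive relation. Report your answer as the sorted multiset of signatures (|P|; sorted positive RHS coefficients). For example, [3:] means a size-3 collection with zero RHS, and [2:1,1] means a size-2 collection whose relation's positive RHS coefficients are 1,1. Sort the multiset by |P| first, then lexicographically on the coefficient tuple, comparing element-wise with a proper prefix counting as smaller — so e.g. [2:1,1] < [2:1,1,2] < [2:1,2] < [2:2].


Minimal non-faces — 18 found among 9 rays, 14 max cones:

  {0,3}:  v_{0} + v_{3} = 0  ⟹  sig = [2:]
  {1,7}:  v_{1} + v_{7} = 0  ⟹  sig = [2:]
  {0,4}:  v_{0} + v_{4} = v_{7}  ⟹  sig = [2:1]
  {0,6}:  v_{0} + v_{6} = v_{5}  ⟹  sig = [2:1]
  {0,8}:  v_{0} + v_{8} = v_{1}  ⟹  sig = [2:1]
  {1,3}:  v_{1} + v_{3} = v_{8}  ⟹  sig = [2:1]
  {1,4}:  v_{1} + v_{4} = v_{3}  ⟹  sig = [2:1]
  {2,6}:  v_{2} + v_{6} = v_{1}  ⟹  sig = [2:1]
  {3,5}:  v_{3} + v_{5} = v_{6}  ⟹  sig = [2:1]
  {3,7}:  v_{3} + v_{7} = v_{4}  ⟹  sig = [2:1]
  {7,8}:  v_{7} + v_{8} = v_{3}  ⟹  sig = [2:1]
  {0,1}:  v_{0} + v_{1} = v_{2} + v_{5}  ⟹  sig = [2:1,1]
  {1,6}:  v_{1} + v_{6} = v_{5} + v_{8}  ⟹  sig = [2:1,1]
  {6,7}:  v_{6} + v_{7} = v_{4} + v_{5}  ⟹  sig = [2:1,1]
  {4,8}:  v_{4} + v_{8} = 2·v_{3}  ⟹  sig = [2:2]
  {2,4,5}:  v_{2} + v_{4} + v_{5} = 0  ⟹  sig = [3:]
  {2,5,7}:  v_{2} + v_{5} + v_{7} = v_{0}  ⟹  sig = [3:1]
  {2,5,8}:  v_{2} + v_{5} + v_{8} = 2·v_{1}  ⟹  sig = [3:2]

Signatures (|P|; sorted positive RHS coefficients), sorted:
{ [2:] ×2,  [2:1] ×9,  [2:1,1] ×3,  [2:2],  [3:],  [3:1],  [3:2] }


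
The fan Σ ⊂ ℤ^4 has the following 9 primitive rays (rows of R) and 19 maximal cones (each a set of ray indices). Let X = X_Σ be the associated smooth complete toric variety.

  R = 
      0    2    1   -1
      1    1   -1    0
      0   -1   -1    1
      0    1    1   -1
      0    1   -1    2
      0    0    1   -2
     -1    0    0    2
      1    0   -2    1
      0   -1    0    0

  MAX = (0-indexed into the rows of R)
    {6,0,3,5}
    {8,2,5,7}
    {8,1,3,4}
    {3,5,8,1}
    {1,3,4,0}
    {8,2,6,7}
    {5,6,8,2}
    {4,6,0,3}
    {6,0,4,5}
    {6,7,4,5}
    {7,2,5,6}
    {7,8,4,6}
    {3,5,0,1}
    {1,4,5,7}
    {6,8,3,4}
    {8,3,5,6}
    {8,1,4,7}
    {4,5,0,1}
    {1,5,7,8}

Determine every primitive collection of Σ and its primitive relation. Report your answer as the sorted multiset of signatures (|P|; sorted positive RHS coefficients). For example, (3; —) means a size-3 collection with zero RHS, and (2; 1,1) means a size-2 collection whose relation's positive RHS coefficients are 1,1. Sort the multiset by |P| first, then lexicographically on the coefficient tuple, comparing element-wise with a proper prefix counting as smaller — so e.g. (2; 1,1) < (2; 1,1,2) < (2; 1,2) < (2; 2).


11 minimal non-faces of Δ(Σ) (on 9 rays):

  • {2,3}:  v_{2} + v_{3} = 0  ⇒ sig = (2; —)
  • {0,8}:  v_{0} + v_{8} = v_{3}  ⇒ sig = (2; 1)
  • {1,2}:  v_{1} + v_{2} = v_{7}  ⇒ sig = (2; 1)
  • {1,6}:  v_{1} + v_{6} = v_{4}  ⇒ sig = (2; 1)
  • {3,7}:  v_{3} + v_{7} = v_{1}  ⇒ sig = (2; 1)
  • {0,2}:  v_{0} + v_{2} = v_{4} + v_{5}  ⇒ sig = (2; 1,1)
  • {2,4}:  v_{2} + v_{4} = v_{6} + v_{7}  ⇒ sig = (2; 1,1)
  • {0,7}:  v_{0} + v_{7} = v_{1} + v_{4} + v_{5}  ⇒ sig = (2; 1,1,1)
  • {4,5,8}:  v_{4} + v_{5} + v_{8} = 0  ⇒ sig = (3; —)
  • {3,4,5}:  v_{3} + v_{4} + v_{5} = v_{0}  ⇒ sig = (3; 1)
  • {5,6,7,8}:  v_{5} + v_{6} + v_{7} + v_{8} = v_{2}  ⇒ sig = (4; 1)

Signatures (|P|; sorted positive RHS coefficients), sorted:
{ (2; —),  (2; 1) ×4,  (2; 1,1) ×2,  (2; 1,1,1),  (3; —),  (3; 1),  (4; 1) }


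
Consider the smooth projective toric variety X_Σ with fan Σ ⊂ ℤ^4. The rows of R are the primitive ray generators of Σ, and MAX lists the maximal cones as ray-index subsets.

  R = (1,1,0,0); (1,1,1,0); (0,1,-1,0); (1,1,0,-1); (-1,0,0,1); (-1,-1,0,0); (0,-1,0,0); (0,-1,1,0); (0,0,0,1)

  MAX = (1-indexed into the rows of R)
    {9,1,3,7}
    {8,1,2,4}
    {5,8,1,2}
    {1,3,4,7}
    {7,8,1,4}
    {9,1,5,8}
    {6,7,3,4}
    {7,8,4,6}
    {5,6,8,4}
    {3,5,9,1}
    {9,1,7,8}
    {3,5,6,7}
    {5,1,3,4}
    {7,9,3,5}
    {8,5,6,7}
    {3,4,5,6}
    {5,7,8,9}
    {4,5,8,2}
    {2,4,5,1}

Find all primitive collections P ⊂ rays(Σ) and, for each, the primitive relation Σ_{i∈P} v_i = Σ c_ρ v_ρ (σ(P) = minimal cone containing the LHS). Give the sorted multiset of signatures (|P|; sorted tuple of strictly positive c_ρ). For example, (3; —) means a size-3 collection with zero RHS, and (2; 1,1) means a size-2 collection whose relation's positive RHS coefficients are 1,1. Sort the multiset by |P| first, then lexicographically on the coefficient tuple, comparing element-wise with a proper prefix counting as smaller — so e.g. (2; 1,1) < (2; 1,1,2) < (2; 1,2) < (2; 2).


Δ(Σ) — 9 vertices, 11 min non-faces:

  P={1,6}:  v_{1} + v_{6} = 0  →  sig = (2; —)
  P={3,8}:  v_{3} + v_{8} = 0  →  sig = (2; —)
  P={4,9}:  v_{4} + v_{9} = v_{1}  →  sig = (2; 1)
  P={2,7}:  v_{2} + v_{7} = v_{1} + v_{8}  →  sig = (2; 1,1)
  P={6,9}:  v_{6} + v_{9} = v_{5} + v_{7}  →  sig = (2; 1,1)
  P={2,3}:  v_{2} + v_{3} = v_{1} + v_{4} + v_{5}  →  sig = (2; 1,1,1)
  P={2,6}:  v_{2} + v_{6} = v_{4} + v_{5} + v_{8}  →  sig = (2; 1,1,1)
  P={2,9}:  v_{2} + v_{9} = 2·v_{1} + v_{5} + v_{8}  →  sig = (2; 1,1,2)
  P={4,5,7}:  v_{4} + v_{5} + v_{7} = 0  →  sig = (3; —)
  P={1,5,7}:  v_{1} + v_{5} + v_{7} = v_{9}  →  sig = (3; 1)
  P={1,4,5,8}:  v_{1} + v_{4} + v_{5} + v_{8} = v_{2}  →  sig = (4; 1)

Sorted signature multiset PRS(X):
    (2; —)
    (2; —)
    (2; 1)
    (2; 1,1)
    (2; 1,1)
    (2; 1,1,1)
    (2; 1,1,1)
    (2; 1,1,2)
    (3; —)
    (3; 1)
    (4; 1)


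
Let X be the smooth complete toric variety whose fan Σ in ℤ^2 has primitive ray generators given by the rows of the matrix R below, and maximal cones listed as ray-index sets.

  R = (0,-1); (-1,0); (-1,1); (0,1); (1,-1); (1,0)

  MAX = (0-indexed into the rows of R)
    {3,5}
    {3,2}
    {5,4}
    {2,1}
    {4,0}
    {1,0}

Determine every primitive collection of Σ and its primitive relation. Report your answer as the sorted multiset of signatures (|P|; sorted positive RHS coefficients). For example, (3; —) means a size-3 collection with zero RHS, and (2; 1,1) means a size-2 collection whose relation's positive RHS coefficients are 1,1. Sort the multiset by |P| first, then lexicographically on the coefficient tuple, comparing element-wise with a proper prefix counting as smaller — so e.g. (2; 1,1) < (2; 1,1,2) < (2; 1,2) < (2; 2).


Primitive collections (9):

  P = {0,3}:  v_{0} + v_{3} = 0  ⟹  sig = (2; —)
  P = {1,5}:  v_{1} + v_{5} = 0  ⟹  sig = (2; —)
  P = {2,4}:  v_{2} + v_{4} = 0  ⟹  sig = (2; —)
  P = {0,2}:  v_{0} + v_{2} = v_{1}  ⟹  sig = (2; 1)
  P = {0,5}:  v_{0} + v_{5} = v_{4}  ⟹  sig = (2; 1)
  P = {1,3}:  v_{1} + v_{3} = v_{2}  ⟹  sig = (2; 1)
  P = {1,4}:  v_{1} + v_{4} = v_{0}  ⟹  sig = (2; 1)
  P = {2,5}:  v_{2} + v_{5} = v_{3}  ⟹  sig = (2; 1)
  P = {3,4}:  v_{3} + v_{4} = v_{5}  ⟹  sig = (2; 1)

Hence PRS(X_Σ) =
    |P|=2: 9 collections, coeffs (), (), (), (1), (1), (1), (1), (1), (1)


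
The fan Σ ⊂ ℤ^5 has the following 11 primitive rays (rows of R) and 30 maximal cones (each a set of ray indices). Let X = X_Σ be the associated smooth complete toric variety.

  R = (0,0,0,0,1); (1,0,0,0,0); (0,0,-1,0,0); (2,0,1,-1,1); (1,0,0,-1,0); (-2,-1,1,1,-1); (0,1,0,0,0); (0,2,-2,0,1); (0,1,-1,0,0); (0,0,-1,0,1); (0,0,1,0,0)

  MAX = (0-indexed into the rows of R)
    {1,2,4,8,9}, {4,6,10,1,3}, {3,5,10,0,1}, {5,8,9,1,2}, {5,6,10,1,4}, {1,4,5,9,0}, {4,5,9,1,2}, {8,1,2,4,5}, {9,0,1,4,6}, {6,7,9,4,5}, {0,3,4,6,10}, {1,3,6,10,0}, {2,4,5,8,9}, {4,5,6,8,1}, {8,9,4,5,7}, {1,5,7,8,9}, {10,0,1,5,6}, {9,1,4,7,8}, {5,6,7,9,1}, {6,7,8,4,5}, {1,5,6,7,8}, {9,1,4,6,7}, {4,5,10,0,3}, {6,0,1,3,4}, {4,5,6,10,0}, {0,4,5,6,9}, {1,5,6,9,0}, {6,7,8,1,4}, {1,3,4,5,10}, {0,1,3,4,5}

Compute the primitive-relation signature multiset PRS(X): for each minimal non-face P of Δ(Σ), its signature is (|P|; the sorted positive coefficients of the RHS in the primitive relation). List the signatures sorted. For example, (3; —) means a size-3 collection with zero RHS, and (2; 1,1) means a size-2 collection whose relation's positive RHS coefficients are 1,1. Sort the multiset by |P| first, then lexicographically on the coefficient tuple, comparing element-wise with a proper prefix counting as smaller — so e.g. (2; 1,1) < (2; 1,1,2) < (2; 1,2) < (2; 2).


Minimal non-faces — 20 found among 11 rays, 30 max cones:

  P={2,10}:  v_{2} + v_{10} = 0  so sig = (2; —)
  P={0,2}:  v_{0} + v_{2} = v_{9}  so sig = (2; 1)
  P={2,6}:  v_{2} + v_{6} = v_{8}  so sig = (2; 1)
  P={8,10}:  v_{8} + v_{10} = v_{6}  so sig = (2; 1)
  P={9,10}:  v_{9} + v_{10} = v_{0}  so sig = (2; 1)
  P={0,8}:  v_{0} + v_{8} = v_{6} + v_{9}  so sig = (2; 1,1)
  P={2,3}:  v_{2} + v_{3} = v_{0} + v_{1} + v_{4}  so sig = (2; 1,1,1)
  P={3,8}:  v_{3} + v_{8} = v_{0} + v_{1} + v_{4} + v_{6}  so sig = (2; 1,1,1,1)
  P={3,7}:  v_{3} + v_{7} = v_{0} + v_{1} + v_{4} + 2·v_{6} + v_{9}  so sig = (2; 1,1,1,1,2)
  P={3,9}:  v_{3} + v_{9} = 2·v_{0} + v_{1} + v_{4}  so sig = (2; 1,1,2)
  P={2,7}:  v_{2} + v_{7} = 2·v_{8} + v_{9}  so sig = (2; 1,2)
  P={7,10}:  v_{7} + v_{10} = 2·v_{6} + v_{9}  so sig = (2; 1,2)
  P={0,7}:  v_{0} + v_{7} = 2·v_{6} + 2·v_{9}  so sig = (2; 2,2)
  P={6,8,9}:  v_{6} + v_{8} + v_{9} = v_{7}  so sig = (3; 1)
  P={3,5,6}:  v_{3} + v_{5} + v_{6} = 2·v_{10}  so sig = (3; 2)
  P={0,1,4,10}:  v_{0} + v_{1} + v_{4} + v_{10} = v_{3}  so sig = (4; 1)
  P={1,4,5,7}:  v_{1} + v_{4} + v_{5} + v_{7} = v_{8}  so sig = (4; 1)
  P={1,4,5,6,9}:  v_{1} + v_{4} + v_{5} + v_{6} + v_{9} = 0  so sig = (5; —)
  P={0,1,4,5,6}:  v_{0} + v_{1} + v_{4} + v_{5} + v_{6} = v_{10}  so sig = (5; 1)
  P={1,4,5,8,9}:  v_{1} + v_{4} + v_{5} + v_{8} + v_{9} = v_{2}  so sig = (5; 1)

Sorted signature multiset PRS(X):
    (2; —)
    (2; 1)
    (2; 1)
    (2; 1)
    (2; 1)
    (2; 1,1)
    (2; 1,1,1)
    (2; 1,1,1,1)
    (2; 1,1,1,1,2)
    (2; 1,1,2)
    (2; 1,2)
    (2; 1,2)
    (2; 2,2)
    (3; 1)
    (3; 2)
    (4; 1)
    (4; 1)
    (5; —)
    (5; 1)
    (5; 1)


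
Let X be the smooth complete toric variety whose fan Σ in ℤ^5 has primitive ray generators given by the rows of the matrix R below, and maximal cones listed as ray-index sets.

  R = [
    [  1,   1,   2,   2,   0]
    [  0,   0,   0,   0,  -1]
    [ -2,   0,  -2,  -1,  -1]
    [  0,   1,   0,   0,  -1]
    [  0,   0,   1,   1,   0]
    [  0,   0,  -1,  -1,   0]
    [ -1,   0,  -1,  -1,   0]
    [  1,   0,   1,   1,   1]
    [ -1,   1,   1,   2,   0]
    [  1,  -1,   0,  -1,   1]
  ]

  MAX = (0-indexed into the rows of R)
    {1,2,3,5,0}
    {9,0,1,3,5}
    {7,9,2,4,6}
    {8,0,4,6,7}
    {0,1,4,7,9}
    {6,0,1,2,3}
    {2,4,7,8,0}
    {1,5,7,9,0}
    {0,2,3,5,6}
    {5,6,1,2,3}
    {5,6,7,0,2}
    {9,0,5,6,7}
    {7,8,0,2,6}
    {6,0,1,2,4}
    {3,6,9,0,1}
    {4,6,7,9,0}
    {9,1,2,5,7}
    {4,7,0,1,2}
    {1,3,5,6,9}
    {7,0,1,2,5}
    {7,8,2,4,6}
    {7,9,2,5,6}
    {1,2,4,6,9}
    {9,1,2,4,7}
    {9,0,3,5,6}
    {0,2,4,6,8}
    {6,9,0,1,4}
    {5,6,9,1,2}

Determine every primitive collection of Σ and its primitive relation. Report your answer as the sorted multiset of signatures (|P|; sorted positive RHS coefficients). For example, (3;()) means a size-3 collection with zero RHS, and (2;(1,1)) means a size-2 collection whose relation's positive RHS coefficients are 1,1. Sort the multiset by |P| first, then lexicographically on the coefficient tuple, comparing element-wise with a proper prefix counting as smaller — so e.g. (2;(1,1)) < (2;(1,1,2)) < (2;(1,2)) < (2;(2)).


Δ(Σ) — 10 vertices, 12 min non-faces:

  P={4,5}:  v_{4} + v_{5} = 0  ⟹  sig = (2;())
  P={3,7}:  v_{3} + v_{7} = v_{0} + v_{5}  ⟹  sig = (2;(1,1))
  P={1,8}:  v_{1} + v_{8} = v_{0} + v_{2} + v_{4}  ⟹  sig = (2;(1,1,1))
  P={3,4}:  v_{3} + v_{4} = v_{0} + v_{1} + v_{6}  ⟹  sig = (2;(1,1,1))
  P={8,9}:  v_{8} + v_{9} = v_{4} + v_{6} + v_{7}  ⟹  sig = (2;(1,1,1))
  P={5,8}:  v_{5} + v_{8} = v_{0} + v_{2} + v_{6} + v_{7}  ⟹  sig = (2;(1,1,1,1))
  P={3,8}:  v_{3} + v_{8} = 2·v_{0} + v_{2} + v_{6}  ⟹  sig = (2;(1,1,2))
  P={0,2,9}:  v_{0} + v_{2} + v_{9} = 0  ⟹  sig = (3;())
  P={1,6,7}:  v_{1} + v_{6} + v_{7} = 0  ⟹  sig = (3;())
  P={2,3,9}:  v_{2} + v_{3} + v_{9} = v_{1} + v_{5} + v_{6}  ⟹  sig = (3;(1,1,1))
  P={0,1,5,6}:  v_{0} + v_{1} + v_{5} + v_{6} = v_{3}  ⟹  sig = (4;(1))
  P={0,2,4,6,7}:  v_{0} + v_{2} + v_{4} + v_{6} + v_{7} = v_{8}  ⟹  sig = (5;(1))

Sorted signature multiset PRS(X):
[(2;()), (2;(1,1)), (2;(1,1,1)), (2;(1,1,1)), (2;(1,1,1)), (2;(1,1,1,1)), (2;(1,1,2)), (3;()), (3;()), (3;(1,1,1)), (4;(1)), (5;(1))]


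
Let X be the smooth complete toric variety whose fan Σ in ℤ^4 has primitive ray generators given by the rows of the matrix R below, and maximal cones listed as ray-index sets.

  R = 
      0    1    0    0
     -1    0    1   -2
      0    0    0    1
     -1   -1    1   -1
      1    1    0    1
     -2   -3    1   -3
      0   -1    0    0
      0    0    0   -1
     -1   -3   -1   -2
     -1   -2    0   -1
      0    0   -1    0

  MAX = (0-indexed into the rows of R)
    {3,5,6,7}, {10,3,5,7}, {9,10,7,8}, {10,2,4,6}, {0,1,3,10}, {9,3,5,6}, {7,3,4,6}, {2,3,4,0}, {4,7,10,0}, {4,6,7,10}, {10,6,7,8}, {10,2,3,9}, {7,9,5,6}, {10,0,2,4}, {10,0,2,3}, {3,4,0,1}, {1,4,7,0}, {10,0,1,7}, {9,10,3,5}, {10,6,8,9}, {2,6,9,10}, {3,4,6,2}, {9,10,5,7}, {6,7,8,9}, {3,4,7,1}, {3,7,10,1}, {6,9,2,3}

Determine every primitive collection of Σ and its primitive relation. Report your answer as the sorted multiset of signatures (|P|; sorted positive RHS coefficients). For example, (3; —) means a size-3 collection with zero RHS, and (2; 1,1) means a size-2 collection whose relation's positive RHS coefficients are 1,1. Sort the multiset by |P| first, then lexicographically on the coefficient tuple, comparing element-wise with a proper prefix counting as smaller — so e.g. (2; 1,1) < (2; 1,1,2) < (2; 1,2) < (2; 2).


24 minimal non-faces of Δ(Σ) (on 11 rays):

  P={0,6}:  v_{0} + v_{6} = 0 — sig = (2; —)
  P={2,7}:  v_{2} + v_{7} = 0 — sig = (2; —)
  P={4,9}:  v_{4} + v_{9} = v_{6} — sig = (2; 1)
  P={0,9}:  v_{0} + v_{9} = v_{3} + v_{10} — sig = (2; 1,1)
  P={1,2}:  v_{1} + v_{2} = v_{0} + v_{3} — sig = (2; 1,1)
  P={1,6}:  v_{1} + v_{6} = v_{3} + v_{7} — sig = (2; 1,1)
  P={2,5}:  v_{2} + v_{5} = v_{3} + v_{9} — sig = (2; 1,1)
  P={0,8}:  v_{0} + v_{8} = v_{7} + v_{9} + v_{10} — sig = (2; 1,1,1)
  P={1,8}:  v_{1} + v_{8} = v_{5} + v_{7} + v_{10} — sig = (2; 1,1,1)
  P={2,8}:  v_{2} + v_{8} = v_{6} + v_{9} + v_{10} — sig = (2; 1,1,1)
  P={4,5}:  v_{4} + v_{5} = v_{3} + v_{6} + v_{7} — sig = (2; 1,1,1)
  P={0,5}:  v_{0} + v_{5} = 2·v_{3} + v_{7} + v_{10} — sig = (2; 1,1,2)
  P={1,9}:  v_{1} + v_{9} = 2·v_{3} + v_{7} + v_{10} — sig = (2; 1,1,2)
  P={4,8}:  v_{4} + v_{8} = 2·v_{6} + v_{7} + v_{10} — sig = (2; 1,1,2)
  P={3,8}:  v_{3} + v_{8} = v_{7} + 2·v_{9} — sig = (2; 1,2)
  P={1,5}:  v_{1} + v_{5} = 3·v_{3} + 2·v_{7} + v_{10} — sig = (2; 1,2,3)
  P={5,8}:  v_{5} + v_{8} = 2·v_{7} + 3·v_{9} — sig = (2; 2,3)
  P={3,4,10}:  v_{3} + v_{4} + v_{10} = 0 — sig = (3; —)
  P={0,3,7}:  v_{0} + v_{3} + v_{7} = v_{1} — sig = (3; 1)
  P={3,6,10}:  v_{3} + v_{6} + v_{10} = v_{9} — sig = (3; 1)
  P={3,7,9}:  v_{3} + v_{7} + v_{9} = v_{5} — sig = (3; 1)
  P={1,4,10}:  v_{1} + v_{4} + v_{10} = v_{0} + v_{7} — sig = (3; 1,1)
  P={5,6,10}:  v_{5} + v_{6} + v_{10} = v_{7} + 2·v_{9} — sig = (3; 1,2)
  P={6,7,9,10}:  v_{6} + v_{7} + v_{9} + v_{10} = v_{8} — sig = (4; 1)

Sorted signature multiset PRS(X):
    |P|=2: 17 collections, coeffs (), (), (1), (1,1), (1,1), (1,1), (1,1), (1,1,1), (1,1,1), (1,1,1), (1,1,1), (1,1,2), (1,1,2), (1,1,2), (1,2), (1,2,3), (2,3)
    |P|=3: 6 collections, coeffs (), (1), (1), (1), (1,1), (1,2)
    |P|=4: 1 collection, coeffs (1)


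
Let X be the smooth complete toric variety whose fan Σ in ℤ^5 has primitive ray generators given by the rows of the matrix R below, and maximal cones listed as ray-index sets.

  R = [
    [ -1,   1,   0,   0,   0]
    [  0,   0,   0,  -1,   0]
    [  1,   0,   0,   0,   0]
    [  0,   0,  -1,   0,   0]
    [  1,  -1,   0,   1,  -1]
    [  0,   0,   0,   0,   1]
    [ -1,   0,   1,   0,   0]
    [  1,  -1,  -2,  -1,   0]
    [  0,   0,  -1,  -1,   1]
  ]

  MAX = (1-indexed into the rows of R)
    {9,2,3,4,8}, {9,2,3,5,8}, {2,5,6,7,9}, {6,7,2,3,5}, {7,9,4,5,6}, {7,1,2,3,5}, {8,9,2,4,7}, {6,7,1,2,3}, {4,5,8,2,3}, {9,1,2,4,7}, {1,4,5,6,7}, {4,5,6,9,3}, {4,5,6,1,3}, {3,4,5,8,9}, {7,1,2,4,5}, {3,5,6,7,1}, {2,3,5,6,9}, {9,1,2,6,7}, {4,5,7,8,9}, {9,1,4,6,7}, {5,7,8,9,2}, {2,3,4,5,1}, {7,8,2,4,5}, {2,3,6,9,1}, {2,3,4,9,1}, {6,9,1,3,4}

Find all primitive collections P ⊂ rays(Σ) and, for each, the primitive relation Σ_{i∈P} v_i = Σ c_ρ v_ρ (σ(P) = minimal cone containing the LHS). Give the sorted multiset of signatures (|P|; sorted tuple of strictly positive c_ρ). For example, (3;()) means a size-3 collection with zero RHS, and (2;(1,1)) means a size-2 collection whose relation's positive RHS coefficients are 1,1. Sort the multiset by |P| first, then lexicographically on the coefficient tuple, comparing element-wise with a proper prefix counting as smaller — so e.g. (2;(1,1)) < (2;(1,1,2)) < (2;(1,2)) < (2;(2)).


|primitive collections| = 9. Relations:

  • {1,8}:  v_{1} + v_{8} = v_{2} + 2·v_{4} ; sig = (2;(1,2))
  • {6,8}:  v_{6} + v_{8} = v_{5} + 2·v_{9} ; sig = (2;(1,2))
  • {3,4,7}:  v_{3} + v_{4} + v_{7} = 0 ; sig = (3;())
  • {1,5,9}:  v_{1} + v_{5} + v_{9} = v_{4} ; sig = (3;(1))
  • {2,4,6}:  v_{2} + v_{4} + v_{6} = v_{9} ; sig = (3;(1))
  • {3,7,9}:  v_{3} + v_{7} + v_{9} = v_{2} + v_{6} ; sig = (3;(1,1))
  • {3,7,8}:  v_{3} + v_{7} + v_{8} = v_{2} + v_{5} + v_{9} ; sig = (3;(1,1,1))
  • {1,2,5,6}:  v_{1} + v_{2} + v_{5} + v_{6} = 0 ; sig = (4;())
  • {2,4,5,9}:  v_{2} + v_{4} + v_{5} + v_{9} = v_{8} ; sig = (4;(1))

Signatures (|P|; sorted positive RHS coefficients), sorted:
    |P|=2: 2 collections, coeffs (1,2), (1,2)
    |P|=3: 5 collections, coeffs (), (1), (1), (1,1), (1,1,1)
    |P|=4: 2 collections, coeffs (), (1)
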